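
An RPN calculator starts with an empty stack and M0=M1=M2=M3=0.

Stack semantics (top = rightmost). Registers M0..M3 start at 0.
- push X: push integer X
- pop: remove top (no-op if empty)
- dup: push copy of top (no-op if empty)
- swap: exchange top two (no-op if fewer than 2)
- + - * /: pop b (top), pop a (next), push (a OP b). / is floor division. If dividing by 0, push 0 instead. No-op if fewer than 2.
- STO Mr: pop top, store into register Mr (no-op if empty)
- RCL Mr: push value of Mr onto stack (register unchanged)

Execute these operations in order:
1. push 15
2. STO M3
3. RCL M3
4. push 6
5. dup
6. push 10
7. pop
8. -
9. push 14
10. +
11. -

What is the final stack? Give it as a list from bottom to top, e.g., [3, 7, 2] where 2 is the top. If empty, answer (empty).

After op 1 (push 15): stack=[15] mem=[0,0,0,0]
After op 2 (STO M3): stack=[empty] mem=[0,0,0,15]
After op 3 (RCL M3): stack=[15] mem=[0,0,0,15]
After op 4 (push 6): stack=[15,6] mem=[0,0,0,15]
After op 5 (dup): stack=[15,6,6] mem=[0,0,0,15]
After op 6 (push 10): stack=[15,6,6,10] mem=[0,0,0,15]
After op 7 (pop): stack=[15,6,6] mem=[0,0,0,15]
After op 8 (-): stack=[15,0] mem=[0,0,0,15]
After op 9 (push 14): stack=[15,0,14] mem=[0,0,0,15]
After op 10 (+): stack=[15,14] mem=[0,0,0,15]
After op 11 (-): stack=[1] mem=[0,0,0,15]

Answer: [1]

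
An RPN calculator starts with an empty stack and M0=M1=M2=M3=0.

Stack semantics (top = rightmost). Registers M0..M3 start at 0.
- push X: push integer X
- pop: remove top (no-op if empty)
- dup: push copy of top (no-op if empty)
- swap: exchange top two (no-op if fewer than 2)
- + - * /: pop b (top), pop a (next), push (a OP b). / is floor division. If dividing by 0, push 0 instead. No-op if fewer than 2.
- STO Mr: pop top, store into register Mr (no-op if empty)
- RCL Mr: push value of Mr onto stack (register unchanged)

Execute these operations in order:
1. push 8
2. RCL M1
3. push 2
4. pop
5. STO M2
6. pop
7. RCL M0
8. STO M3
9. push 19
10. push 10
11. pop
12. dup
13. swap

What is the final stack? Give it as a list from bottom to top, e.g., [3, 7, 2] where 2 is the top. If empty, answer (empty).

Answer: [19, 19]

Derivation:
After op 1 (push 8): stack=[8] mem=[0,0,0,0]
After op 2 (RCL M1): stack=[8,0] mem=[0,0,0,0]
After op 3 (push 2): stack=[8,0,2] mem=[0,0,0,0]
After op 4 (pop): stack=[8,0] mem=[0,0,0,0]
After op 5 (STO M2): stack=[8] mem=[0,0,0,0]
After op 6 (pop): stack=[empty] mem=[0,0,0,0]
After op 7 (RCL M0): stack=[0] mem=[0,0,0,0]
After op 8 (STO M3): stack=[empty] mem=[0,0,0,0]
After op 9 (push 19): stack=[19] mem=[0,0,0,0]
After op 10 (push 10): stack=[19,10] mem=[0,0,0,0]
After op 11 (pop): stack=[19] mem=[0,0,0,0]
After op 12 (dup): stack=[19,19] mem=[0,0,0,0]
After op 13 (swap): stack=[19,19] mem=[0,0,0,0]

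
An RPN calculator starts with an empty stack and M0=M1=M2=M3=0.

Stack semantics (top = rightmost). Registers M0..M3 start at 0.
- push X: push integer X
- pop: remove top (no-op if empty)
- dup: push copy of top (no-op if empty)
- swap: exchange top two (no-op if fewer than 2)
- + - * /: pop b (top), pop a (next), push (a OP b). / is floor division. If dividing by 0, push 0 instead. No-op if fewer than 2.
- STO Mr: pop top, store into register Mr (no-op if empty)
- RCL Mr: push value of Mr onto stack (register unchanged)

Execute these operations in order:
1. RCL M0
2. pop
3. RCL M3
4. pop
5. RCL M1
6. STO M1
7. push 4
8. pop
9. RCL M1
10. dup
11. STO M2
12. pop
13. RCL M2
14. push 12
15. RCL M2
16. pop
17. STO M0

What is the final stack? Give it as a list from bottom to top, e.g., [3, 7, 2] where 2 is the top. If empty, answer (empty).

After op 1 (RCL M0): stack=[0] mem=[0,0,0,0]
After op 2 (pop): stack=[empty] mem=[0,0,0,0]
After op 3 (RCL M3): stack=[0] mem=[0,0,0,0]
After op 4 (pop): stack=[empty] mem=[0,0,0,0]
After op 5 (RCL M1): stack=[0] mem=[0,0,0,0]
After op 6 (STO M1): stack=[empty] mem=[0,0,0,0]
After op 7 (push 4): stack=[4] mem=[0,0,0,0]
After op 8 (pop): stack=[empty] mem=[0,0,0,0]
After op 9 (RCL M1): stack=[0] mem=[0,0,0,0]
After op 10 (dup): stack=[0,0] mem=[0,0,0,0]
After op 11 (STO M2): stack=[0] mem=[0,0,0,0]
After op 12 (pop): stack=[empty] mem=[0,0,0,0]
After op 13 (RCL M2): stack=[0] mem=[0,0,0,0]
After op 14 (push 12): stack=[0,12] mem=[0,0,0,0]
After op 15 (RCL M2): stack=[0,12,0] mem=[0,0,0,0]
After op 16 (pop): stack=[0,12] mem=[0,0,0,0]
After op 17 (STO M0): stack=[0] mem=[12,0,0,0]

Answer: [0]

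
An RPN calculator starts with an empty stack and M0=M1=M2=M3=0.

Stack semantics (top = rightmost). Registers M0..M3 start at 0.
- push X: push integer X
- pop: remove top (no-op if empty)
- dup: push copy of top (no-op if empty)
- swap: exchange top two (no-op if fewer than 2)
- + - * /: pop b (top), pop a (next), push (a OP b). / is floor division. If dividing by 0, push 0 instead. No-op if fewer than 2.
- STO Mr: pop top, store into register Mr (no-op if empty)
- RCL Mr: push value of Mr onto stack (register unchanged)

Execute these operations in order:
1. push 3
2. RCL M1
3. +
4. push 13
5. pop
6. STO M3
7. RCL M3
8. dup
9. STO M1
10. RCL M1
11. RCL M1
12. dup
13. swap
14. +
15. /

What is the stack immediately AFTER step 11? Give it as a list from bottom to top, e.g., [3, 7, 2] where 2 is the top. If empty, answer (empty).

After op 1 (push 3): stack=[3] mem=[0,0,0,0]
After op 2 (RCL M1): stack=[3,0] mem=[0,0,0,0]
After op 3 (+): stack=[3] mem=[0,0,0,0]
After op 4 (push 13): stack=[3,13] mem=[0,0,0,0]
After op 5 (pop): stack=[3] mem=[0,0,0,0]
After op 6 (STO M3): stack=[empty] mem=[0,0,0,3]
After op 7 (RCL M3): stack=[3] mem=[0,0,0,3]
After op 8 (dup): stack=[3,3] mem=[0,0,0,3]
After op 9 (STO M1): stack=[3] mem=[0,3,0,3]
After op 10 (RCL M1): stack=[3,3] mem=[0,3,0,3]
After op 11 (RCL M1): stack=[3,3,3] mem=[0,3,0,3]

[3, 3, 3]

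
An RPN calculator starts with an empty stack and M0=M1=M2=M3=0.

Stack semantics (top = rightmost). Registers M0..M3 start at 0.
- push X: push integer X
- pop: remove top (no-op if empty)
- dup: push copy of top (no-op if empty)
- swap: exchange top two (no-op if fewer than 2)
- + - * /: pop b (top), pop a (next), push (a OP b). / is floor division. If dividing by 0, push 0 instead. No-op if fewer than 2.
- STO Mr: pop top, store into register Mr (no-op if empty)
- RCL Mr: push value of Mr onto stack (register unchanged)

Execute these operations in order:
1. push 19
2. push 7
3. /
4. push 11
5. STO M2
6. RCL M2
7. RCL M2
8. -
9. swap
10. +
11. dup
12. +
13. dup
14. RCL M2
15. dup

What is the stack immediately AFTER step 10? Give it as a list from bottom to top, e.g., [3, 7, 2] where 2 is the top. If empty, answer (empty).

After op 1 (push 19): stack=[19] mem=[0,0,0,0]
After op 2 (push 7): stack=[19,7] mem=[0,0,0,0]
After op 3 (/): stack=[2] mem=[0,0,0,0]
After op 4 (push 11): stack=[2,11] mem=[0,0,0,0]
After op 5 (STO M2): stack=[2] mem=[0,0,11,0]
After op 6 (RCL M2): stack=[2,11] mem=[0,0,11,0]
After op 7 (RCL M2): stack=[2,11,11] mem=[0,0,11,0]
After op 8 (-): stack=[2,0] mem=[0,0,11,0]
After op 9 (swap): stack=[0,2] mem=[0,0,11,0]
After op 10 (+): stack=[2] mem=[0,0,11,0]

[2]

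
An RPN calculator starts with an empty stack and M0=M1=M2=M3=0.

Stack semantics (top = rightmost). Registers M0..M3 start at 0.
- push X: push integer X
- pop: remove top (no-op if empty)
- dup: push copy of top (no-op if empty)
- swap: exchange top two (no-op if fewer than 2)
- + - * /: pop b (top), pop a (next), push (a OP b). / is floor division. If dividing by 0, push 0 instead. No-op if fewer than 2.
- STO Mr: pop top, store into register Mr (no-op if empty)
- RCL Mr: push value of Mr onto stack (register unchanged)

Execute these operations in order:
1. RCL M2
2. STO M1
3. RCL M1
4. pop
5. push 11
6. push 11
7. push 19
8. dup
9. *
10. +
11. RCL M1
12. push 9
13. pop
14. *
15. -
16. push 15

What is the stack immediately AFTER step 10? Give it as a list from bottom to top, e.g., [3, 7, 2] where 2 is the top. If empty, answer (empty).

After op 1 (RCL M2): stack=[0] mem=[0,0,0,0]
After op 2 (STO M1): stack=[empty] mem=[0,0,0,0]
After op 3 (RCL M1): stack=[0] mem=[0,0,0,0]
After op 4 (pop): stack=[empty] mem=[0,0,0,0]
After op 5 (push 11): stack=[11] mem=[0,0,0,0]
After op 6 (push 11): stack=[11,11] mem=[0,0,0,0]
After op 7 (push 19): stack=[11,11,19] mem=[0,0,0,0]
After op 8 (dup): stack=[11,11,19,19] mem=[0,0,0,0]
After op 9 (*): stack=[11,11,361] mem=[0,0,0,0]
After op 10 (+): stack=[11,372] mem=[0,0,0,0]

[11, 372]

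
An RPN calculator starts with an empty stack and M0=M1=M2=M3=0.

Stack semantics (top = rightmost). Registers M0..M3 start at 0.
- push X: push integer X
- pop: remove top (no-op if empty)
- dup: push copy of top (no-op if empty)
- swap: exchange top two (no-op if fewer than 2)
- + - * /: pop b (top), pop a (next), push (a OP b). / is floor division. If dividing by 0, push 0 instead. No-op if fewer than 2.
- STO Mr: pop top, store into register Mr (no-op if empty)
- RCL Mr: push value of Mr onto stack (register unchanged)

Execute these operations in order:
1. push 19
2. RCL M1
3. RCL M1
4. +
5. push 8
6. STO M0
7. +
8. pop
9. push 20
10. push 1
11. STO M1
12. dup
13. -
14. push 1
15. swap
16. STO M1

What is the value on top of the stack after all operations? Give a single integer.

Answer: 1

Derivation:
After op 1 (push 19): stack=[19] mem=[0,0,0,0]
After op 2 (RCL M1): stack=[19,0] mem=[0,0,0,0]
After op 3 (RCL M1): stack=[19,0,0] mem=[0,0,0,0]
After op 4 (+): stack=[19,0] mem=[0,0,0,0]
After op 5 (push 8): stack=[19,0,8] mem=[0,0,0,0]
After op 6 (STO M0): stack=[19,0] mem=[8,0,0,0]
After op 7 (+): stack=[19] mem=[8,0,0,0]
After op 8 (pop): stack=[empty] mem=[8,0,0,0]
After op 9 (push 20): stack=[20] mem=[8,0,0,0]
After op 10 (push 1): stack=[20,1] mem=[8,0,0,0]
After op 11 (STO M1): stack=[20] mem=[8,1,0,0]
After op 12 (dup): stack=[20,20] mem=[8,1,0,0]
After op 13 (-): stack=[0] mem=[8,1,0,0]
After op 14 (push 1): stack=[0,1] mem=[8,1,0,0]
After op 15 (swap): stack=[1,0] mem=[8,1,0,0]
After op 16 (STO M1): stack=[1] mem=[8,0,0,0]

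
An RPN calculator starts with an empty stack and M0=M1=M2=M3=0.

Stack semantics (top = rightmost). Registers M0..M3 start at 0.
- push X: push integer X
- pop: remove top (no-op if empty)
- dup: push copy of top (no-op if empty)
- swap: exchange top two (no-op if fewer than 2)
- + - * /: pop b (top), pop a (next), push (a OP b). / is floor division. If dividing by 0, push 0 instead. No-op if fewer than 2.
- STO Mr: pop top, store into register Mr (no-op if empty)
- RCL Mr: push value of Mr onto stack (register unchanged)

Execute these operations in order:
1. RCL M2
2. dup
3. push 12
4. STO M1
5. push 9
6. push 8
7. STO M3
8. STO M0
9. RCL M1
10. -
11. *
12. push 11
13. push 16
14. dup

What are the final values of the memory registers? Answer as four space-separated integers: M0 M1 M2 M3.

Answer: 9 12 0 8

Derivation:
After op 1 (RCL M2): stack=[0] mem=[0,0,0,0]
After op 2 (dup): stack=[0,0] mem=[0,0,0,0]
After op 3 (push 12): stack=[0,0,12] mem=[0,0,0,0]
After op 4 (STO M1): stack=[0,0] mem=[0,12,0,0]
After op 5 (push 9): stack=[0,0,9] mem=[0,12,0,0]
After op 6 (push 8): stack=[0,0,9,8] mem=[0,12,0,0]
After op 7 (STO M3): stack=[0,0,9] mem=[0,12,0,8]
After op 8 (STO M0): stack=[0,0] mem=[9,12,0,8]
After op 9 (RCL M1): stack=[0,0,12] mem=[9,12,0,8]
After op 10 (-): stack=[0,-12] mem=[9,12,0,8]
After op 11 (*): stack=[0] mem=[9,12,0,8]
After op 12 (push 11): stack=[0,11] mem=[9,12,0,8]
After op 13 (push 16): stack=[0,11,16] mem=[9,12,0,8]
After op 14 (dup): stack=[0,11,16,16] mem=[9,12,0,8]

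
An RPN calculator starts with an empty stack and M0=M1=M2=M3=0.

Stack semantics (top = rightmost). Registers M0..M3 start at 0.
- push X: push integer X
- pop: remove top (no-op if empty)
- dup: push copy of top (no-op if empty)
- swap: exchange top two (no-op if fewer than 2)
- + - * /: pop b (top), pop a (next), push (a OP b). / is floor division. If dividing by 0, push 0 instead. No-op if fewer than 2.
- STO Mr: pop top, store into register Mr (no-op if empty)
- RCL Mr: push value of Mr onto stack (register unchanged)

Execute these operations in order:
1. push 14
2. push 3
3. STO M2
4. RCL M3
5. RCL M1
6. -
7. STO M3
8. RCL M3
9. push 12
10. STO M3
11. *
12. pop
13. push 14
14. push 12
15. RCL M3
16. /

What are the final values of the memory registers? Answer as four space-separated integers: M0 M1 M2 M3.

Answer: 0 0 3 12

Derivation:
After op 1 (push 14): stack=[14] mem=[0,0,0,0]
After op 2 (push 3): stack=[14,3] mem=[0,0,0,0]
After op 3 (STO M2): stack=[14] mem=[0,0,3,0]
After op 4 (RCL M3): stack=[14,0] mem=[0,0,3,0]
After op 5 (RCL M1): stack=[14,0,0] mem=[0,0,3,0]
After op 6 (-): stack=[14,0] mem=[0,0,3,0]
After op 7 (STO M3): stack=[14] mem=[0,0,3,0]
After op 8 (RCL M3): stack=[14,0] mem=[0,0,3,0]
After op 9 (push 12): stack=[14,0,12] mem=[0,0,3,0]
After op 10 (STO M3): stack=[14,0] mem=[0,0,3,12]
After op 11 (*): stack=[0] mem=[0,0,3,12]
After op 12 (pop): stack=[empty] mem=[0,0,3,12]
After op 13 (push 14): stack=[14] mem=[0,0,3,12]
After op 14 (push 12): stack=[14,12] mem=[0,0,3,12]
After op 15 (RCL M3): stack=[14,12,12] mem=[0,0,3,12]
After op 16 (/): stack=[14,1] mem=[0,0,3,12]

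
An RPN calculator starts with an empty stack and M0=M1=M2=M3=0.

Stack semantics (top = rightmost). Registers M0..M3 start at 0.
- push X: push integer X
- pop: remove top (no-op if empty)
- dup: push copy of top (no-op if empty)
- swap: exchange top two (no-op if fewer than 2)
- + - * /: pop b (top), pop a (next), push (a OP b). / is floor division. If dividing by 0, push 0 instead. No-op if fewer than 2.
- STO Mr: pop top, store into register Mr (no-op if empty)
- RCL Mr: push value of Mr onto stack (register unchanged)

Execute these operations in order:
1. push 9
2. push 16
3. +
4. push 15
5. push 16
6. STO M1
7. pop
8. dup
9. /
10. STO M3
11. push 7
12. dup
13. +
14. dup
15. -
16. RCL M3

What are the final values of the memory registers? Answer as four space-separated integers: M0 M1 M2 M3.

After op 1 (push 9): stack=[9] mem=[0,0,0,0]
After op 2 (push 16): stack=[9,16] mem=[0,0,0,0]
After op 3 (+): stack=[25] mem=[0,0,0,0]
After op 4 (push 15): stack=[25,15] mem=[0,0,0,0]
After op 5 (push 16): stack=[25,15,16] mem=[0,0,0,0]
After op 6 (STO M1): stack=[25,15] mem=[0,16,0,0]
After op 7 (pop): stack=[25] mem=[0,16,0,0]
After op 8 (dup): stack=[25,25] mem=[0,16,0,0]
After op 9 (/): stack=[1] mem=[0,16,0,0]
After op 10 (STO M3): stack=[empty] mem=[0,16,0,1]
After op 11 (push 7): stack=[7] mem=[0,16,0,1]
After op 12 (dup): stack=[7,7] mem=[0,16,0,1]
After op 13 (+): stack=[14] mem=[0,16,0,1]
After op 14 (dup): stack=[14,14] mem=[0,16,0,1]
After op 15 (-): stack=[0] mem=[0,16,0,1]
After op 16 (RCL M3): stack=[0,1] mem=[0,16,0,1]

Answer: 0 16 0 1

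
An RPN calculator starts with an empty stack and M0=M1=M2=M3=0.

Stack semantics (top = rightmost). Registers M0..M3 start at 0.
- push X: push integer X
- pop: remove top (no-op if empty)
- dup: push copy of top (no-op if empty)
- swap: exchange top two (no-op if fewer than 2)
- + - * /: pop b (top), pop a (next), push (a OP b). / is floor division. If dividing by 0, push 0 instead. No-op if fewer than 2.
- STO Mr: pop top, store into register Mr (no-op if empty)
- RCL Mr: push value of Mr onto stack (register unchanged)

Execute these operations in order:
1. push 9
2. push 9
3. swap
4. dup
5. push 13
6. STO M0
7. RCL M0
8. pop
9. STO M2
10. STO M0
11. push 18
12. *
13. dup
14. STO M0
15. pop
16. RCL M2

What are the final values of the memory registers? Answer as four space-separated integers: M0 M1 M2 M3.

After op 1 (push 9): stack=[9] mem=[0,0,0,0]
After op 2 (push 9): stack=[9,9] mem=[0,0,0,0]
After op 3 (swap): stack=[9,9] mem=[0,0,0,0]
After op 4 (dup): stack=[9,9,9] mem=[0,0,0,0]
After op 5 (push 13): stack=[9,9,9,13] mem=[0,0,0,0]
After op 6 (STO M0): stack=[9,9,9] mem=[13,0,0,0]
After op 7 (RCL M0): stack=[9,9,9,13] mem=[13,0,0,0]
After op 8 (pop): stack=[9,9,9] mem=[13,0,0,0]
After op 9 (STO M2): stack=[9,9] mem=[13,0,9,0]
After op 10 (STO M0): stack=[9] mem=[9,0,9,0]
After op 11 (push 18): stack=[9,18] mem=[9,0,9,0]
After op 12 (*): stack=[162] mem=[9,0,9,0]
After op 13 (dup): stack=[162,162] mem=[9,0,9,0]
After op 14 (STO M0): stack=[162] mem=[162,0,9,0]
After op 15 (pop): stack=[empty] mem=[162,0,9,0]
After op 16 (RCL M2): stack=[9] mem=[162,0,9,0]

Answer: 162 0 9 0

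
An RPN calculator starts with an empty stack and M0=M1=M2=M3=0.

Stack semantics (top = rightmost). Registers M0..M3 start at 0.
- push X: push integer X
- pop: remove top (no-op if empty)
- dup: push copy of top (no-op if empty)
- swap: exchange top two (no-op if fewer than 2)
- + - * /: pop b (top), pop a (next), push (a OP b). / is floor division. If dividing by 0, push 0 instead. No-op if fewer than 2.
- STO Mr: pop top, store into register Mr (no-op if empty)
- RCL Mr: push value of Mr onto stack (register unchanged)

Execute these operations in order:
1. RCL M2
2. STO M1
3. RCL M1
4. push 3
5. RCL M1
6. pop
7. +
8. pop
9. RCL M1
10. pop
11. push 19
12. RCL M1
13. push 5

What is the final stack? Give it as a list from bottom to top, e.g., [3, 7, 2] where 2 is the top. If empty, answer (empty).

Answer: [19, 0, 5]

Derivation:
After op 1 (RCL M2): stack=[0] mem=[0,0,0,0]
After op 2 (STO M1): stack=[empty] mem=[0,0,0,0]
After op 3 (RCL M1): stack=[0] mem=[0,0,0,0]
After op 4 (push 3): stack=[0,3] mem=[0,0,0,0]
After op 5 (RCL M1): stack=[0,3,0] mem=[0,0,0,0]
After op 6 (pop): stack=[0,3] mem=[0,0,0,0]
After op 7 (+): stack=[3] mem=[0,0,0,0]
After op 8 (pop): stack=[empty] mem=[0,0,0,0]
After op 9 (RCL M1): stack=[0] mem=[0,0,0,0]
After op 10 (pop): stack=[empty] mem=[0,0,0,0]
After op 11 (push 19): stack=[19] mem=[0,0,0,0]
After op 12 (RCL M1): stack=[19,0] mem=[0,0,0,0]
After op 13 (push 5): stack=[19,0,5] mem=[0,0,0,0]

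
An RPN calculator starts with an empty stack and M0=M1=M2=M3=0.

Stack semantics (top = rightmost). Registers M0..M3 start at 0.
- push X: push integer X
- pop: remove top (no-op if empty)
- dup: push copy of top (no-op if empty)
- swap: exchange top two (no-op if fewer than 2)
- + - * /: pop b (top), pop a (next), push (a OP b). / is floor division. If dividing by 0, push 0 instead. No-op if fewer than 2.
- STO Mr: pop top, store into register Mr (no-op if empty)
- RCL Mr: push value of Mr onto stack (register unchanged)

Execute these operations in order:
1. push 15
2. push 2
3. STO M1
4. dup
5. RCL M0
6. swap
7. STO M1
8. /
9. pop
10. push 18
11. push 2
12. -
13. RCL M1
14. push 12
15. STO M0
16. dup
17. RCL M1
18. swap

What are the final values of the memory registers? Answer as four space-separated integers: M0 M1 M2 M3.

After op 1 (push 15): stack=[15] mem=[0,0,0,0]
After op 2 (push 2): stack=[15,2] mem=[0,0,0,0]
After op 3 (STO M1): stack=[15] mem=[0,2,0,0]
After op 4 (dup): stack=[15,15] mem=[0,2,0,0]
After op 5 (RCL M0): stack=[15,15,0] mem=[0,2,0,0]
After op 6 (swap): stack=[15,0,15] mem=[0,2,0,0]
After op 7 (STO M1): stack=[15,0] mem=[0,15,0,0]
After op 8 (/): stack=[0] mem=[0,15,0,0]
After op 9 (pop): stack=[empty] mem=[0,15,0,0]
After op 10 (push 18): stack=[18] mem=[0,15,0,0]
After op 11 (push 2): stack=[18,2] mem=[0,15,0,0]
After op 12 (-): stack=[16] mem=[0,15,0,0]
After op 13 (RCL M1): stack=[16,15] mem=[0,15,0,0]
After op 14 (push 12): stack=[16,15,12] mem=[0,15,0,0]
After op 15 (STO M0): stack=[16,15] mem=[12,15,0,0]
After op 16 (dup): stack=[16,15,15] mem=[12,15,0,0]
After op 17 (RCL M1): stack=[16,15,15,15] mem=[12,15,0,0]
After op 18 (swap): stack=[16,15,15,15] mem=[12,15,0,0]

Answer: 12 15 0 0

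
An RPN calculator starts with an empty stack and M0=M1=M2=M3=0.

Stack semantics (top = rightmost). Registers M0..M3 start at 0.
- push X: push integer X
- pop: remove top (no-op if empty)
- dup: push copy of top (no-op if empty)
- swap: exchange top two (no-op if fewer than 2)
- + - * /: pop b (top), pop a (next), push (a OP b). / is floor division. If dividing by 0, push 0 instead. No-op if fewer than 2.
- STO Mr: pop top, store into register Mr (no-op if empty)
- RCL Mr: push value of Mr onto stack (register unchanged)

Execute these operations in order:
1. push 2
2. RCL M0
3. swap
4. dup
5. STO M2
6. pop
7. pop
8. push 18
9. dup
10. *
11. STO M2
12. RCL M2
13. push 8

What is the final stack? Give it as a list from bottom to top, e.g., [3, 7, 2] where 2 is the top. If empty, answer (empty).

After op 1 (push 2): stack=[2] mem=[0,0,0,0]
After op 2 (RCL M0): stack=[2,0] mem=[0,0,0,0]
After op 3 (swap): stack=[0,2] mem=[0,0,0,0]
After op 4 (dup): stack=[0,2,2] mem=[0,0,0,0]
After op 5 (STO M2): stack=[0,2] mem=[0,0,2,0]
After op 6 (pop): stack=[0] mem=[0,0,2,0]
After op 7 (pop): stack=[empty] mem=[0,0,2,0]
After op 8 (push 18): stack=[18] mem=[0,0,2,0]
After op 9 (dup): stack=[18,18] mem=[0,0,2,0]
After op 10 (*): stack=[324] mem=[0,0,2,0]
After op 11 (STO M2): stack=[empty] mem=[0,0,324,0]
After op 12 (RCL M2): stack=[324] mem=[0,0,324,0]
After op 13 (push 8): stack=[324,8] mem=[0,0,324,0]

Answer: [324, 8]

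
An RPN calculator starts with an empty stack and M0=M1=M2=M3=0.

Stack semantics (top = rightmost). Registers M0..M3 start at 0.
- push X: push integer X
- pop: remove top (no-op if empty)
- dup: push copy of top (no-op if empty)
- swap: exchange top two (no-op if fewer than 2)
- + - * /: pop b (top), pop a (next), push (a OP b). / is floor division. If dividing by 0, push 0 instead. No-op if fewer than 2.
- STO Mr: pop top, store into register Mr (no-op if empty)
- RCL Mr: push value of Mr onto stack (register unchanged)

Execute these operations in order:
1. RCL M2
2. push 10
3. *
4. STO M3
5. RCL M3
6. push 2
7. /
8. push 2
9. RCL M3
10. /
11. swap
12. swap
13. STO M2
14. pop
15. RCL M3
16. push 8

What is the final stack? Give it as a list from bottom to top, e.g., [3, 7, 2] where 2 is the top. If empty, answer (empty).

Answer: [0, 8]

Derivation:
After op 1 (RCL M2): stack=[0] mem=[0,0,0,0]
After op 2 (push 10): stack=[0,10] mem=[0,0,0,0]
After op 3 (*): stack=[0] mem=[0,0,0,0]
After op 4 (STO M3): stack=[empty] mem=[0,0,0,0]
After op 5 (RCL M3): stack=[0] mem=[0,0,0,0]
After op 6 (push 2): stack=[0,2] mem=[0,0,0,0]
After op 7 (/): stack=[0] mem=[0,0,0,0]
After op 8 (push 2): stack=[0,2] mem=[0,0,0,0]
After op 9 (RCL M3): stack=[0,2,0] mem=[0,0,0,0]
After op 10 (/): stack=[0,0] mem=[0,0,0,0]
After op 11 (swap): stack=[0,0] mem=[0,0,0,0]
After op 12 (swap): stack=[0,0] mem=[0,0,0,0]
After op 13 (STO M2): stack=[0] mem=[0,0,0,0]
After op 14 (pop): stack=[empty] mem=[0,0,0,0]
After op 15 (RCL M3): stack=[0] mem=[0,0,0,0]
After op 16 (push 8): stack=[0,8] mem=[0,0,0,0]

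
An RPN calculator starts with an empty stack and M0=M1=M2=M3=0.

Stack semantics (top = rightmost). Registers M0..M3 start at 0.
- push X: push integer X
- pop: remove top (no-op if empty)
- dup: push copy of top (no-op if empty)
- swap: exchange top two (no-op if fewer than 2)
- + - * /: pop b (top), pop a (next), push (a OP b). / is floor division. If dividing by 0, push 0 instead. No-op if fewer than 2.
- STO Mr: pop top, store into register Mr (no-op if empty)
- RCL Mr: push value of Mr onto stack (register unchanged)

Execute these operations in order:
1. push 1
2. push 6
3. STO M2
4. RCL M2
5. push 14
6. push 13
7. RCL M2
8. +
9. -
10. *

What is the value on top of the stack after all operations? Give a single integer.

After op 1 (push 1): stack=[1] mem=[0,0,0,0]
After op 2 (push 6): stack=[1,6] mem=[0,0,0,0]
After op 3 (STO M2): stack=[1] mem=[0,0,6,0]
After op 4 (RCL M2): stack=[1,6] mem=[0,0,6,0]
After op 5 (push 14): stack=[1,6,14] mem=[0,0,6,0]
After op 6 (push 13): stack=[1,6,14,13] mem=[0,0,6,0]
After op 7 (RCL M2): stack=[1,6,14,13,6] mem=[0,0,6,0]
After op 8 (+): stack=[1,6,14,19] mem=[0,0,6,0]
After op 9 (-): stack=[1,6,-5] mem=[0,0,6,0]
After op 10 (*): stack=[1,-30] mem=[0,0,6,0]

Answer: -30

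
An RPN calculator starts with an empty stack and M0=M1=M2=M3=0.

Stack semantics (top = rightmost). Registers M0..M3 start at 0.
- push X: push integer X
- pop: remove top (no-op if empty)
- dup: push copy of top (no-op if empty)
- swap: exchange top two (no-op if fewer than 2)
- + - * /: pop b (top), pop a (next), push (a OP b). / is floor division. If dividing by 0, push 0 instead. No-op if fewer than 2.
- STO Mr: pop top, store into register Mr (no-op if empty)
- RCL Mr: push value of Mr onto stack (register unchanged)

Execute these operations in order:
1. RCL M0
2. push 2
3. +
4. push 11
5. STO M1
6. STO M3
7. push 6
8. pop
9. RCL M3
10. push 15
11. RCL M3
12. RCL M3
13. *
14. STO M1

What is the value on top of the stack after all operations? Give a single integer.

Answer: 15

Derivation:
After op 1 (RCL M0): stack=[0] mem=[0,0,0,0]
After op 2 (push 2): stack=[0,2] mem=[0,0,0,0]
After op 3 (+): stack=[2] mem=[0,0,0,0]
After op 4 (push 11): stack=[2,11] mem=[0,0,0,0]
After op 5 (STO M1): stack=[2] mem=[0,11,0,0]
After op 6 (STO M3): stack=[empty] mem=[0,11,0,2]
After op 7 (push 6): stack=[6] mem=[0,11,0,2]
After op 8 (pop): stack=[empty] mem=[0,11,0,2]
After op 9 (RCL M3): stack=[2] mem=[0,11,0,2]
After op 10 (push 15): stack=[2,15] mem=[0,11,0,2]
After op 11 (RCL M3): stack=[2,15,2] mem=[0,11,0,2]
After op 12 (RCL M3): stack=[2,15,2,2] mem=[0,11,0,2]
After op 13 (*): stack=[2,15,4] mem=[0,11,0,2]
After op 14 (STO M1): stack=[2,15] mem=[0,4,0,2]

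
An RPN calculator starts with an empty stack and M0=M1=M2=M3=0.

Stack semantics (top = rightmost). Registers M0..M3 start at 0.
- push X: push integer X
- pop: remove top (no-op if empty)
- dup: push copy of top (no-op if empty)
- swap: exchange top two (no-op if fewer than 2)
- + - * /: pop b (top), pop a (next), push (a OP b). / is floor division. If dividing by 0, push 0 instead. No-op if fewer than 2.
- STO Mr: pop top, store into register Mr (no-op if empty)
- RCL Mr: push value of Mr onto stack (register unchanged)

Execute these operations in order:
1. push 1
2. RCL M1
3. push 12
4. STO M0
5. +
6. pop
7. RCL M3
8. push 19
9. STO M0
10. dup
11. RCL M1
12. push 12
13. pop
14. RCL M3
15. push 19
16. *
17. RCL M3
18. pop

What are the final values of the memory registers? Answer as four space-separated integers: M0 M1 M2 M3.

Answer: 19 0 0 0

Derivation:
After op 1 (push 1): stack=[1] mem=[0,0,0,0]
After op 2 (RCL M1): stack=[1,0] mem=[0,0,0,0]
After op 3 (push 12): stack=[1,0,12] mem=[0,0,0,0]
After op 4 (STO M0): stack=[1,0] mem=[12,0,0,0]
After op 5 (+): stack=[1] mem=[12,0,0,0]
After op 6 (pop): stack=[empty] mem=[12,0,0,0]
After op 7 (RCL M3): stack=[0] mem=[12,0,0,0]
After op 8 (push 19): stack=[0,19] mem=[12,0,0,0]
After op 9 (STO M0): stack=[0] mem=[19,0,0,0]
After op 10 (dup): stack=[0,0] mem=[19,0,0,0]
After op 11 (RCL M1): stack=[0,0,0] mem=[19,0,0,0]
After op 12 (push 12): stack=[0,0,0,12] mem=[19,0,0,0]
After op 13 (pop): stack=[0,0,0] mem=[19,0,0,0]
After op 14 (RCL M3): stack=[0,0,0,0] mem=[19,0,0,0]
After op 15 (push 19): stack=[0,0,0,0,19] mem=[19,0,0,0]
After op 16 (*): stack=[0,0,0,0] mem=[19,0,0,0]
After op 17 (RCL M3): stack=[0,0,0,0,0] mem=[19,0,0,0]
After op 18 (pop): stack=[0,0,0,0] mem=[19,0,0,0]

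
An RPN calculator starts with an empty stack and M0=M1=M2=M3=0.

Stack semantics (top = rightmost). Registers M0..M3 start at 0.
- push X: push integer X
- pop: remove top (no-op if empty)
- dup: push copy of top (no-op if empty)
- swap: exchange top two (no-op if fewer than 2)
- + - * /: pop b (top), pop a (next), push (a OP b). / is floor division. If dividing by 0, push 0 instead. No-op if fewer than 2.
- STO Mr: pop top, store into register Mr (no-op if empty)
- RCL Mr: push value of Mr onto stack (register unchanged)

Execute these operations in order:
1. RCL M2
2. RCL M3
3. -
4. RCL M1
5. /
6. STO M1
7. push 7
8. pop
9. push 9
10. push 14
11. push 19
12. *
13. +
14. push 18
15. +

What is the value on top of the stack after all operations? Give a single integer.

After op 1 (RCL M2): stack=[0] mem=[0,0,0,0]
After op 2 (RCL M3): stack=[0,0] mem=[0,0,0,0]
After op 3 (-): stack=[0] mem=[0,0,0,0]
After op 4 (RCL M1): stack=[0,0] mem=[0,0,0,0]
After op 5 (/): stack=[0] mem=[0,0,0,0]
After op 6 (STO M1): stack=[empty] mem=[0,0,0,0]
After op 7 (push 7): stack=[7] mem=[0,0,0,0]
After op 8 (pop): stack=[empty] mem=[0,0,0,0]
After op 9 (push 9): stack=[9] mem=[0,0,0,0]
After op 10 (push 14): stack=[9,14] mem=[0,0,0,0]
After op 11 (push 19): stack=[9,14,19] mem=[0,0,0,0]
After op 12 (*): stack=[9,266] mem=[0,0,0,0]
After op 13 (+): stack=[275] mem=[0,0,0,0]
After op 14 (push 18): stack=[275,18] mem=[0,0,0,0]
After op 15 (+): stack=[293] mem=[0,0,0,0]

Answer: 293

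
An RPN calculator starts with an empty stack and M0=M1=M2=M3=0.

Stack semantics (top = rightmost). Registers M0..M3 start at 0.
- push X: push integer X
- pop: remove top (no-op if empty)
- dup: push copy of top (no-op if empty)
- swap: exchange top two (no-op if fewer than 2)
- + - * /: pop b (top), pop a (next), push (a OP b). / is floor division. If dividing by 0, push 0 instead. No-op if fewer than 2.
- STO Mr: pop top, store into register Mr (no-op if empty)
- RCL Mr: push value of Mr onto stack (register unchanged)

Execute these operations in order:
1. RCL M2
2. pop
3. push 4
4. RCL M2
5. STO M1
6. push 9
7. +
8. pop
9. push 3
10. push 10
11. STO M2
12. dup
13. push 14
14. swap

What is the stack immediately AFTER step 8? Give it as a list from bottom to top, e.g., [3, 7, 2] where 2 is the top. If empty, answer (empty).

After op 1 (RCL M2): stack=[0] mem=[0,0,0,0]
After op 2 (pop): stack=[empty] mem=[0,0,0,0]
After op 3 (push 4): stack=[4] mem=[0,0,0,0]
After op 4 (RCL M2): stack=[4,0] mem=[0,0,0,0]
After op 5 (STO M1): stack=[4] mem=[0,0,0,0]
After op 6 (push 9): stack=[4,9] mem=[0,0,0,0]
After op 7 (+): stack=[13] mem=[0,0,0,0]
After op 8 (pop): stack=[empty] mem=[0,0,0,0]

(empty)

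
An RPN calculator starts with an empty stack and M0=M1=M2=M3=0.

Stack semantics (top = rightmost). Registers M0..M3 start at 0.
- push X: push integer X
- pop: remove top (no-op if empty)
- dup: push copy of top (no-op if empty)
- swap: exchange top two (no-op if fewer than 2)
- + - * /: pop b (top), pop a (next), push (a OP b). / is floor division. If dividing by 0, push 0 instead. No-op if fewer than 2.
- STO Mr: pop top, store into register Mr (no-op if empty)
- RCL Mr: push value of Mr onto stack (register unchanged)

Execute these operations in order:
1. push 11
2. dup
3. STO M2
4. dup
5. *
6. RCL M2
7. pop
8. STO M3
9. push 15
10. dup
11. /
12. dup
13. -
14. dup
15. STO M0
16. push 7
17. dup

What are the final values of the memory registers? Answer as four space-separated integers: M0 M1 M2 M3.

Answer: 0 0 11 121

Derivation:
After op 1 (push 11): stack=[11] mem=[0,0,0,0]
After op 2 (dup): stack=[11,11] mem=[0,0,0,0]
After op 3 (STO M2): stack=[11] mem=[0,0,11,0]
After op 4 (dup): stack=[11,11] mem=[0,0,11,0]
After op 5 (*): stack=[121] mem=[0,0,11,0]
After op 6 (RCL M2): stack=[121,11] mem=[0,0,11,0]
After op 7 (pop): stack=[121] mem=[0,0,11,0]
After op 8 (STO M3): stack=[empty] mem=[0,0,11,121]
After op 9 (push 15): stack=[15] mem=[0,0,11,121]
After op 10 (dup): stack=[15,15] mem=[0,0,11,121]
After op 11 (/): stack=[1] mem=[0,0,11,121]
After op 12 (dup): stack=[1,1] mem=[0,0,11,121]
After op 13 (-): stack=[0] mem=[0,0,11,121]
After op 14 (dup): stack=[0,0] mem=[0,0,11,121]
After op 15 (STO M0): stack=[0] mem=[0,0,11,121]
After op 16 (push 7): stack=[0,7] mem=[0,0,11,121]
After op 17 (dup): stack=[0,7,7] mem=[0,0,11,121]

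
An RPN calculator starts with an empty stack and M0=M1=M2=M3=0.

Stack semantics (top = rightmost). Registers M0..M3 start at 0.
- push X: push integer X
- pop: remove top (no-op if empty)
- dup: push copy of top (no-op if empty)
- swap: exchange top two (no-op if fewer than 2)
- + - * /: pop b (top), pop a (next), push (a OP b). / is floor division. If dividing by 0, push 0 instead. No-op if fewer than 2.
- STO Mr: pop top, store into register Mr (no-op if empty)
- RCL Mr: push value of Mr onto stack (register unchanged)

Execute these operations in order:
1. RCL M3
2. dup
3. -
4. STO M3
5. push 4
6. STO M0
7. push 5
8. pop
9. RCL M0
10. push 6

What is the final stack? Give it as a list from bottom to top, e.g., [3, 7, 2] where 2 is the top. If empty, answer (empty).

Answer: [4, 6]

Derivation:
After op 1 (RCL M3): stack=[0] mem=[0,0,0,0]
After op 2 (dup): stack=[0,0] mem=[0,0,0,0]
After op 3 (-): stack=[0] mem=[0,0,0,0]
After op 4 (STO M3): stack=[empty] mem=[0,0,0,0]
After op 5 (push 4): stack=[4] mem=[0,0,0,0]
After op 6 (STO M0): stack=[empty] mem=[4,0,0,0]
After op 7 (push 5): stack=[5] mem=[4,0,0,0]
After op 8 (pop): stack=[empty] mem=[4,0,0,0]
After op 9 (RCL M0): stack=[4] mem=[4,0,0,0]
After op 10 (push 6): stack=[4,6] mem=[4,0,0,0]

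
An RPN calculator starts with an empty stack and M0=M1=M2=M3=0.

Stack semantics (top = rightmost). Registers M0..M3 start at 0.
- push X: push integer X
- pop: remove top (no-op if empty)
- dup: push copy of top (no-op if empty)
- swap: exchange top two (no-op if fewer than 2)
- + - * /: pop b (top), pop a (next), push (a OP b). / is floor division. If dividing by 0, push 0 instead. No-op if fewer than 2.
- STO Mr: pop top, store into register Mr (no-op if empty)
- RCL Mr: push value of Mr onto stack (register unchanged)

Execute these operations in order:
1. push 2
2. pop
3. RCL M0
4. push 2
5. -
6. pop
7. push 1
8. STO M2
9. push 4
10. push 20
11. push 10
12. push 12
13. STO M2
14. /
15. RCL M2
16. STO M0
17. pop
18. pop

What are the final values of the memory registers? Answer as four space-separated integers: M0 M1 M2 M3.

After op 1 (push 2): stack=[2] mem=[0,0,0,0]
After op 2 (pop): stack=[empty] mem=[0,0,0,0]
After op 3 (RCL M0): stack=[0] mem=[0,0,0,0]
After op 4 (push 2): stack=[0,2] mem=[0,0,0,0]
After op 5 (-): stack=[-2] mem=[0,0,0,0]
After op 6 (pop): stack=[empty] mem=[0,0,0,0]
After op 7 (push 1): stack=[1] mem=[0,0,0,0]
After op 8 (STO M2): stack=[empty] mem=[0,0,1,0]
After op 9 (push 4): stack=[4] mem=[0,0,1,0]
After op 10 (push 20): stack=[4,20] mem=[0,0,1,0]
After op 11 (push 10): stack=[4,20,10] mem=[0,0,1,0]
After op 12 (push 12): stack=[4,20,10,12] mem=[0,0,1,0]
After op 13 (STO M2): stack=[4,20,10] mem=[0,0,12,0]
After op 14 (/): stack=[4,2] mem=[0,0,12,0]
After op 15 (RCL M2): stack=[4,2,12] mem=[0,0,12,0]
After op 16 (STO M0): stack=[4,2] mem=[12,0,12,0]
After op 17 (pop): stack=[4] mem=[12,0,12,0]
After op 18 (pop): stack=[empty] mem=[12,0,12,0]

Answer: 12 0 12 0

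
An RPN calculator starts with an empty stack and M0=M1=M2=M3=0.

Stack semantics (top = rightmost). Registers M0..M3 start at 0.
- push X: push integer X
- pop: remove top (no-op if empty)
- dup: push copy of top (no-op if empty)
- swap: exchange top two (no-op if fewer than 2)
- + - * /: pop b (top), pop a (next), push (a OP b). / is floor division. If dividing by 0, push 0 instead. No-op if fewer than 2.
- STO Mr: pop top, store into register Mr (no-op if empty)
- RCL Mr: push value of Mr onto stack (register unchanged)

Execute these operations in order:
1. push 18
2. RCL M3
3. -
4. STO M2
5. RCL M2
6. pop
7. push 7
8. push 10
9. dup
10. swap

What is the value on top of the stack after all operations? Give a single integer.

Answer: 10

Derivation:
After op 1 (push 18): stack=[18] mem=[0,0,0,0]
After op 2 (RCL M3): stack=[18,0] mem=[0,0,0,0]
After op 3 (-): stack=[18] mem=[0,0,0,0]
After op 4 (STO M2): stack=[empty] mem=[0,0,18,0]
After op 5 (RCL M2): stack=[18] mem=[0,0,18,0]
After op 6 (pop): stack=[empty] mem=[0,0,18,0]
After op 7 (push 7): stack=[7] mem=[0,0,18,0]
After op 8 (push 10): stack=[7,10] mem=[0,0,18,0]
After op 9 (dup): stack=[7,10,10] mem=[0,0,18,0]
After op 10 (swap): stack=[7,10,10] mem=[0,0,18,0]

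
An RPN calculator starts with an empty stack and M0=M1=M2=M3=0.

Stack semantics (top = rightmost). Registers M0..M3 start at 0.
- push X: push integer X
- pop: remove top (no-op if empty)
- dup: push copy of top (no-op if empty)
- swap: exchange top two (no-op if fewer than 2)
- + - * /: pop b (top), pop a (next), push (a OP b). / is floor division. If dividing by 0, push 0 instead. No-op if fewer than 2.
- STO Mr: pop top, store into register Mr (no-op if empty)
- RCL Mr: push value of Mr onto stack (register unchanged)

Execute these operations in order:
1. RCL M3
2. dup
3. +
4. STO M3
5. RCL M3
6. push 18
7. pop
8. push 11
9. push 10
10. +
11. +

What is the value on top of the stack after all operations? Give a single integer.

Answer: 21

Derivation:
After op 1 (RCL M3): stack=[0] mem=[0,0,0,0]
After op 2 (dup): stack=[0,0] mem=[0,0,0,0]
After op 3 (+): stack=[0] mem=[0,0,0,0]
After op 4 (STO M3): stack=[empty] mem=[0,0,0,0]
After op 5 (RCL M3): stack=[0] mem=[0,0,0,0]
After op 6 (push 18): stack=[0,18] mem=[0,0,0,0]
After op 7 (pop): stack=[0] mem=[0,0,0,0]
After op 8 (push 11): stack=[0,11] mem=[0,0,0,0]
After op 9 (push 10): stack=[0,11,10] mem=[0,0,0,0]
After op 10 (+): stack=[0,21] mem=[0,0,0,0]
After op 11 (+): stack=[21] mem=[0,0,0,0]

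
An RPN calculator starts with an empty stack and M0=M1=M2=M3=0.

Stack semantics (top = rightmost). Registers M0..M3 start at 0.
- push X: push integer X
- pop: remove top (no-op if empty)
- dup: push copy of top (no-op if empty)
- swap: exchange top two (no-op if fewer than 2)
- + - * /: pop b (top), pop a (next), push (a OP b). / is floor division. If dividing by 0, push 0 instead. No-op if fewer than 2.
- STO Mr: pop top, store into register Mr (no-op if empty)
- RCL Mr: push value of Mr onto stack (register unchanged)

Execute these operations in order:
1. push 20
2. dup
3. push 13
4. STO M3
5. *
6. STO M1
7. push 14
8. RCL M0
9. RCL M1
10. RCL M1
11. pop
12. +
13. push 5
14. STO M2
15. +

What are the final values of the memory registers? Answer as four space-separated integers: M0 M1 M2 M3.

Answer: 0 400 5 13

Derivation:
After op 1 (push 20): stack=[20] mem=[0,0,0,0]
After op 2 (dup): stack=[20,20] mem=[0,0,0,0]
After op 3 (push 13): stack=[20,20,13] mem=[0,0,0,0]
After op 4 (STO M3): stack=[20,20] mem=[0,0,0,13]
After op 5 (*): stack=[400] mem=[0,0,0,13]
After op 6 (STO M1): stack=[empty] mem=[0,400,0,13]
After op 7 (push 14): stack=[14] mem=[0,400,0,13]
After op 8 (RCL M0): stack=[14,0] mem=[0,400,0,13]
After op 9 (RCL M1): stack=[14,0,400] mem=[0,400,0,13]
After op 10 (RCL M1): stack=[14,0,400,400] mem=[0,400,0,13]
After op 11 (pop): stack=[14,0,400] mem=[0,400,0,13]
After op 12 (+): stack=[14,400] mem=[0,400,0,13]
After op 13 (push 5): stack=[14,400,5] mem=[0,400,0,13]
After op 14 (STO M2): stack=[14,400] mem=[0,400,5,13]
After op 15 (+): stack=[414] mem=[0,400,5,13]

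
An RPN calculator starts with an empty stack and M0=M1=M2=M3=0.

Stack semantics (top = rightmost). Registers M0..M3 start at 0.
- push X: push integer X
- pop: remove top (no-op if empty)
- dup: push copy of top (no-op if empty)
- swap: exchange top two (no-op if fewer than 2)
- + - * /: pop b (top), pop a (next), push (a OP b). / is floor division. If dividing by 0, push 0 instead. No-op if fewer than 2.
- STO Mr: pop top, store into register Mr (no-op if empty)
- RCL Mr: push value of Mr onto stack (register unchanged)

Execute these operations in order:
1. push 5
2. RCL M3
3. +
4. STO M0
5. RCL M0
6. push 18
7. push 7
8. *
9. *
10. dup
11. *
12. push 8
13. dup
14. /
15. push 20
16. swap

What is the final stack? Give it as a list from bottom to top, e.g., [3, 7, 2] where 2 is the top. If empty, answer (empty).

After op 1 (push 5): stack=[5] mem=[0,0,0,0]
After op 2 (RCL M3): stack=[5,0] mem=[0,0,0,0]
After op 3 (+): stack=[5] mem=[0,0,0,0]
After op 4 (STO M0): stack=[empty] mem=[5,0,0,0]
After op 5 (RCL M0): stack=[5] mem=[5,0,0,0]
After op 6 (push 18): stack=[5,18] mem=[5,0,0,0]
After op 7 (push 7): stack=[5,18,7] mem=[5,0,0,0]
After op 8 (*): stack=[5,126] mem=[5,0,0,0]
After op 9 (*): stack=[630] mem=[5,0,0,0]
After op 10 (dup): stack=[630,630] mem=[5,0,0,0]
After op 11 (*): stack=[396900] mem=[5,0,0,0]
After op 12 (push 8): stack=[396900,8] mem=[5,0,0,0]
After op 13 (dup): stack=[396900,8,8] mem=[5,0,0,0]
After op 14 (/): stack=[396900,1] mem=[5,0,0,0]
After op 15 (push 20): stack=[396900,1,20] mem=[5,0,0,0]
After op 16 (swap): stack=[396900,20,1] mem=[5,0,0,0]

Answer: [396900, 20, 1]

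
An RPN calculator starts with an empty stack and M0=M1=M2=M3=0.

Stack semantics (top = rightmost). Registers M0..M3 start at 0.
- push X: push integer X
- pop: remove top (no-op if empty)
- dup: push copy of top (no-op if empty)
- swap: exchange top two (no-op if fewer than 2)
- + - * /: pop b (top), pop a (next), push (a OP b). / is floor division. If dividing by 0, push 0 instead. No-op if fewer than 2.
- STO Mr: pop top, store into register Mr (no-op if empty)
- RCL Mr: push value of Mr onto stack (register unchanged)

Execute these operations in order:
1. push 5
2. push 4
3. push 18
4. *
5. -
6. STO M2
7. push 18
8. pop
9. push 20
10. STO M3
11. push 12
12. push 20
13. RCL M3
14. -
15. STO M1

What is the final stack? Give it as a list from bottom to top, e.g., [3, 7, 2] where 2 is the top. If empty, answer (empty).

After op 1 (push 5): stack=[5] mem=[0,0,0,0]
After op 2 (push 4): stack=[5,4] mem=[0,0,0,0]
After op 3 (push 18): stack=[5,4,18] mem=[0,0,0,0]
After op 4 (*): stack=[5,72] mem=[0,0,0,0]
After op 5 (-): stack=[-67] mem=[0,0,0,0]
After op 6 (STO M2): stack=[empty] mem=[0,0,-67,0]
After op 7 (push 18): stack=[18] mem=[0,0,-67,0]
After op 8 (pop): stack=[empty] mem=[0,0,-67,0]
After op 9 (push 20): stack=[20] mem=[0,0,-67,0]
After op 10 (STO M3): stack=[empty] mem=[0,0,-67,20]
After op 11 (push 12): stack=[12] mem=[0,0,-67,20]
After op 12 (push 20): stack=[12,20] mem=[0,0,-67,20]
After op 13 (RCL M3): stack=[12,20,20] mem=[0,0,-67,20]
After op 14 (-): stack=[12,0] mem=[0,0,-67,20]
After op 15 (STO M1): stack=[12] mem=[0,0,-67,20]

Answer: [12]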